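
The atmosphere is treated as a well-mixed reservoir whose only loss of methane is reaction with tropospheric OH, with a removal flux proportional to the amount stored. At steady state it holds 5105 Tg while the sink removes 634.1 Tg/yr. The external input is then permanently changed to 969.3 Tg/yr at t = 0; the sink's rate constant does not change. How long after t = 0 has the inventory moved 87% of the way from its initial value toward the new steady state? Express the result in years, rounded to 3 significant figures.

τ = M₀/F₀ = 5105/634.1 = 8.051 yr.
The remaining gap fraction is e^(−t/τ); 87% covered ⇒ e^(−t/τ) = 0.130.
t = −τ ln(0.130) = 8.051 × 2.040 = 16.43 yr.

16.4 yr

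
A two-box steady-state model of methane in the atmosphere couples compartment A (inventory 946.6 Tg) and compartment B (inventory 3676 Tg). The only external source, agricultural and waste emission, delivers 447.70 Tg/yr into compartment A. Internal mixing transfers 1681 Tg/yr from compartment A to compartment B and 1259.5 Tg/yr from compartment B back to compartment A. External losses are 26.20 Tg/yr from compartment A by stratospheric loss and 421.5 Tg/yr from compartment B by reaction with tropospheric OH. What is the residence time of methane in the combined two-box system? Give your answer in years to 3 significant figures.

Residence time in the combined system uses the total inventory and the total *external* removal — internal exchanges between the two boxes cancel.
M_total = 946.6 + 3676 = 4622.6 Tg.
ΣF_external_out = 26.20 + 421.5 = 447.70 Tg/yr.
τ = M_total / ΣF_ext = 4622.6 / 447.70 = 10.33 yr.

10.3 yr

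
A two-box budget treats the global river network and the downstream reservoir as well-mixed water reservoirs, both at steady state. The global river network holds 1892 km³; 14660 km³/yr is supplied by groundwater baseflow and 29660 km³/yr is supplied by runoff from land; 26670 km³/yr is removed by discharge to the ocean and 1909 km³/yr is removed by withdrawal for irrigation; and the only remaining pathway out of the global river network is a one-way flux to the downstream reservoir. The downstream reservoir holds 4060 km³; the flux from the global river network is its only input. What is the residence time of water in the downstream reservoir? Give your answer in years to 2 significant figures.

0.26 yr

Balance the global river network: ΣF_in = 14660 + 29660 = 44320 km³/yr.
Flux to the downstream reservoir = ΣF_in − (26670 + 1909) = 15741 km³/yr.
At steady state the output of the downstream reservoir equals its input, 15741 km³/yr.
τ = M / F = 4060 / 15741 = 0.2579 yr.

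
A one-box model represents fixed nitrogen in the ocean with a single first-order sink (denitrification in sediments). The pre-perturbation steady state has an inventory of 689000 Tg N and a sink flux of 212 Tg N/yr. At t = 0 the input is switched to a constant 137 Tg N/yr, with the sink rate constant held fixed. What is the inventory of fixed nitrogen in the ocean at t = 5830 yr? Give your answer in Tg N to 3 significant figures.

486000 Tg N

Residence time τ = M₀/F₀ = 3250 yr. The eventual steady state is M_∞ = M₀·(F₁/F₀) = 689000 × 137/212 = 445250 Tg N.
The anomaly ΔM(t) = M(t) − M_∞ decays as ΔM₀·e^(−t/τ) with ΔM₀ = 689000 − 445250 = 243800 Tg N.
At t = 5830 yr, e^(−t/τ) = e^(−1.794) = 0.1663, so ΔM = 40540 Tg N and M = 445250 + 40540 = 485790 Tg N.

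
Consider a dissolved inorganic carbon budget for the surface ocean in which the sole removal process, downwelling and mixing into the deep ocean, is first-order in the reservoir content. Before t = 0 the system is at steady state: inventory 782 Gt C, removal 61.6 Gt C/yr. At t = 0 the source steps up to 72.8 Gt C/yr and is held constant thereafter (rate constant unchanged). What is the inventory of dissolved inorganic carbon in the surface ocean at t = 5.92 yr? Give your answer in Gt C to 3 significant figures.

835 Gt C

τ = M₀/F₀ = 782/61.6 = 12.69 yr; rate constant k = 1/τ.
New steady state M_∞ = F₁/k = F₁·τ = 72.8 × 12.69 = 924.18 Gt C.
M(t) = M_∞ + (M₀ − M_∞)·e^(−t/τ); t/τ = 5.92/12.69 = 0.4663, so e^(−t/τ) = 0.6273.
M(t) = 924.18 − 142.2 × 0.6273 = 834.99 Gt C.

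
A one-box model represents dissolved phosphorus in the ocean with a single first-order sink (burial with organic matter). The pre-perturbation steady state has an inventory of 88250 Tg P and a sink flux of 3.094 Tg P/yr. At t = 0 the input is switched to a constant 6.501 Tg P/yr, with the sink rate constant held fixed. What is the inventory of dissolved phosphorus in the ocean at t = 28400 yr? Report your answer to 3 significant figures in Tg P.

150000 Tg P

The sink rate constant is k = F₀/M₀ = 3.094/88250 = 3.506×10^-5 yr⁻¹.
Solving dM/dt = F₁ − kM with M(0) = M₀ gives M(t) = F₁/k + (M₀ − F₁/k)·e^(−kt).
F₁/k = 6.501/3.506×10^-5 = 185430 Tg P; kt = 3.506×10^-5 × 28400 = 0.9957, e^(−kt) = 0.3695.
M(28400) = 185430 + (88250 − 185430) × 0.3695 = 185430 − 35900 = 149520 Tg P.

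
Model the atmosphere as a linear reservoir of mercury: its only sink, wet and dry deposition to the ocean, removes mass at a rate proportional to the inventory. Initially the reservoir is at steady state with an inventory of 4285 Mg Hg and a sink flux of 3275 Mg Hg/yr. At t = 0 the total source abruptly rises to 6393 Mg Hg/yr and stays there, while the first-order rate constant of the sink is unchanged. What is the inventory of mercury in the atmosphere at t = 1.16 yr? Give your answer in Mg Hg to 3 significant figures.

6680 Mg Hg

The sink rate constant is k = F₀/M₀ = 3275/4285 = 0.7643 yr⁻¹.
Solving dM/dt = F₁ − kM with M(0) = M₀ gives M(t) = F₁/k + (M₀ − F₁/k)·e^(−kt).
F₁/k = 6393/0.7643 = 8364.6 Mg Hg; kt = 0.7643 × 1.16 = 0.8866, e^(−kt) = 0.4121.
M(1.16) = 8364.6 + (4285 − 8364.6) × 0.4121 = 8364.6 − 1681 = 6683.5 Mg Hg.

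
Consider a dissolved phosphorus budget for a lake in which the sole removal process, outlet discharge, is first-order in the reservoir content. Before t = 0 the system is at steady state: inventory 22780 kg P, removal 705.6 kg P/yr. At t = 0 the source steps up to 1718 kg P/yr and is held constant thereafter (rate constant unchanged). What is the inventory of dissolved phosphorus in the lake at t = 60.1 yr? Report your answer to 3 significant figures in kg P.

The sink rate constant is k = F₀/M₀ = 705.6/22780 = 0.03097 yr⁻¹.
Solving dM/dt = F₁ − kM with M(0) = M₀ gives M(t) = F₁/k + (M₀ − F₁/k)·e^(−kt).
F₁/k = 1718/0.03097 = 55465 kg P; kt = 0.03097 × 60.1 = 1.862, e^(−kt) = 0.1554.
M(60.1) = 55465 + (22780 − 55465) × 0.1554 = 55465 − 5080 = 50385 kg P.

50400 kg P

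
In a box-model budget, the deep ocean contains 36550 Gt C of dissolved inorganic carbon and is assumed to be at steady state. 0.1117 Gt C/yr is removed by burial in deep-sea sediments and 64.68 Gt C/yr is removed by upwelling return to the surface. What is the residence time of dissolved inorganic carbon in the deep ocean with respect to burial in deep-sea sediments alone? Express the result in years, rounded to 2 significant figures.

330000 yr

Residence time with respect to a single sink: τ = M / F_sink.
τ = 36550 / 0.1117 = 327200 yr.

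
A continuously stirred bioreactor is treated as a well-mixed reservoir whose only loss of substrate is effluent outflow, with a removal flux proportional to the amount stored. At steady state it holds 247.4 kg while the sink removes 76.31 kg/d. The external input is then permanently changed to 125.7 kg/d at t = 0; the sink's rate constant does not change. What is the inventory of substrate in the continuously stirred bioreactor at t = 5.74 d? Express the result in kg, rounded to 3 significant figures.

380 kg

Residence time τ = M₀/F₀ = 3.242 d. The eventual steady state is M_∞ = M₀·(F₁/F₀) = 247.4 × 125.7/76.31 = 407.52 kg.
The anomaly ΔM(t) = M(t) − M_∞ decays as ΔM₀·e^(−t/τ) with ΔM₀ = 247.4 − 407.52 = −160.1 kg.
At t = 5.74 d, e^(−t/τ) = e^(−1.770) = 0.1702, so ΔM = −27.26 kg and M = 407.52 − 27.26 = 380.26 kg.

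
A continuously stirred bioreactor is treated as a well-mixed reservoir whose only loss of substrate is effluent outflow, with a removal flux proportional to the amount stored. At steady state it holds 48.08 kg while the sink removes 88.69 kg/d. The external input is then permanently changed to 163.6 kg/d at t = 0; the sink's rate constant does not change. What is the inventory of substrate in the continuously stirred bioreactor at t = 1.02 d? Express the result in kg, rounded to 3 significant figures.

82.5 kg

Residence time τ = M₀/F₀ = 0.5421 d. The eventual steady state is M_∞ = M₀·(F₁/F₀) = 48.08 × 163.6/88.69 = 88.690 kg.
The anomaly ΔM(t) = M(t) − M_∞ decays as ΔM₀·e^(−t/τ) with ΔM₀ = 48.08 − 88.690 = −40.61 kg.
At t = 1.02 d, e^(−t/τ) = e^(−1.882) = 0.1524, so ΔM = −6.187 kg and M = 88.690 − 6.187 = 82.503 kg.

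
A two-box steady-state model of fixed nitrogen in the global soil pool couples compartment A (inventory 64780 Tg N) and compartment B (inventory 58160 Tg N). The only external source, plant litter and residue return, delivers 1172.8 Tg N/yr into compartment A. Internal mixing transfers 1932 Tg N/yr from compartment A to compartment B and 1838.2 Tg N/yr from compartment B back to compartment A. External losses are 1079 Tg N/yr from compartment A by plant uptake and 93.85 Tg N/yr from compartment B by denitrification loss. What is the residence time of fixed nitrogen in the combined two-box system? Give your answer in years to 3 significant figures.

105 yr

Treat the two boxes together as one reservoir: the mixing fluxes between them are internal recycling, so τ = ΣM / Σ(external losses).
M_total = 64780 + 58160 = 122940 Tg N.
ΣF_external_out = 1079 + 93.85 = 1172.8 Tg N/yr.
τ = M_total / ΣF_ext = 122940 / 1172.8 = 104.8 yr.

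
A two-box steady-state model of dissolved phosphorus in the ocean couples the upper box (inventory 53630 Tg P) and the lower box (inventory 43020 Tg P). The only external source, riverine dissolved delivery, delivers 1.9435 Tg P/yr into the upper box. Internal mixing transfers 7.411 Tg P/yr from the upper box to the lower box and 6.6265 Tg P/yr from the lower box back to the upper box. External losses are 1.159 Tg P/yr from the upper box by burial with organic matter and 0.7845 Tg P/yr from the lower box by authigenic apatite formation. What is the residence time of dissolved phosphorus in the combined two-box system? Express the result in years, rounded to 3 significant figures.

49700 yr

Residence time in the combined system uses the total inventory and the total *external* removal — internal exchanges between the two boxes cancel.
M_total = 53630 + 43020 = 96650 Tg P.
ΣF_external_out = 1.159 + 0.7845 = 1.9435 Tg P/yr.
τ = M_total / ΣF_ext = 96650 / 1.9435 = 49730 yr.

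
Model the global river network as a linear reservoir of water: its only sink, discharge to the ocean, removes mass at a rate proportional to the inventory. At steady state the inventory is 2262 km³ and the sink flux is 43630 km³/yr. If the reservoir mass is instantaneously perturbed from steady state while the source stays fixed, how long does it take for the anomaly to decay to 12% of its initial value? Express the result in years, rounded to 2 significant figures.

For a linear reservoir the anomaly decays as exp(−t/τ) with τ = M/F = 2262/43630 = 0.05185 yr.
exp(−t/τ) = 0.12 ⇒ t = −τ ln(0.12) = 0.05185 × 2.120 = 0.1099 yr.

0.11 yr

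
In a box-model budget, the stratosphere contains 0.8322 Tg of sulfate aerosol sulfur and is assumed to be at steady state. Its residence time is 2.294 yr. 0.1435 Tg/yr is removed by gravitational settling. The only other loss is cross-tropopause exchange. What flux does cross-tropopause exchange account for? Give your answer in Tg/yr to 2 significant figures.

0.22 Tg/yr

Total removal F = M/τ = 0.8322 / 2.294 = 0.3628 Tg/yr.
Cross-tropopause exchange = F − (0.1435) = 0.3628 − 0.1435 = 0.2193 Tg/yr.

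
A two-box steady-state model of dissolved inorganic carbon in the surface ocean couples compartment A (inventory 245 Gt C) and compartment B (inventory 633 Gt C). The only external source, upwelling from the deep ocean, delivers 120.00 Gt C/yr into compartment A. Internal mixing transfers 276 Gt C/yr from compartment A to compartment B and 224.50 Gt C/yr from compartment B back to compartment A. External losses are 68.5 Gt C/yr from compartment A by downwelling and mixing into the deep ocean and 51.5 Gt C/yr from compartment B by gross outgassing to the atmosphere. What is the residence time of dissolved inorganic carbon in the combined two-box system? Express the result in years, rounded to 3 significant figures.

Residence time in the combined system uses the total inventory and the total *external* removal — internal exchanges between the two boxes cancel.
M_total = 245 + 633 = 878.00 Gt C.
ΣF_external_out = 68.5 + 51.5 = 120.00 Gt C/yr.
τ = M_total / ΣF_ext = 878.00 / 120.00 = 7.317 yr.

7.32 yr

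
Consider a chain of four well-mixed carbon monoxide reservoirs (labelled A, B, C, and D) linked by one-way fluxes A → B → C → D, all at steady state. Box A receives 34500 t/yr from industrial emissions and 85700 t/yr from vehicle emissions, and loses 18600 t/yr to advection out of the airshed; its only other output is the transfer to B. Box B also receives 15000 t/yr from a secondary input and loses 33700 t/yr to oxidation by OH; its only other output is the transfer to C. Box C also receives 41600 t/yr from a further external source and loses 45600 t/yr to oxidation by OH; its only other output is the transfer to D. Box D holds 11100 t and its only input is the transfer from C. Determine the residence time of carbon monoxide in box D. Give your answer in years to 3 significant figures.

Box A: F(A→B) = (34500 + 85700) − 18600 = 101600 t/yr.
Box B: F(B→C) = (101600 + 15000) − 33700 = 82900 t/yr.
Box C: F(C→D) = (82900 + 41600) − 45600 = 78900 t/yr.
Box D throughput = its input = 78900 t/yr; τ = 11100 / 78900 = 0.1407 yr.

0.141 yr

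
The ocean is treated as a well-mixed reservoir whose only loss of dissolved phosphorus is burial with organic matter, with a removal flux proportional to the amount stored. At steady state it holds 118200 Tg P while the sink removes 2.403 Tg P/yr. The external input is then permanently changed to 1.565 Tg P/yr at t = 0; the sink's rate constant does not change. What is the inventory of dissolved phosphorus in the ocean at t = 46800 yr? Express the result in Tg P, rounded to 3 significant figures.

τ = M₀/F₀ = 118200/2.403 = 49190 yr; rate constant k = 1/τ.
New steady state M_∞ = F₁/k = F₁·τ = 1.565 × 49190 = 76980 Tg P.
M(t) = M_∞ + (M₀ − M_∞)·e^(−t/τ); t/τ = 46800/49190 = 0.9514, so e^(−t/τ) = 0.3862.
M(t) = 76980 + 41220 × 0.3862 = 92899 Tg P.

92900 Tg P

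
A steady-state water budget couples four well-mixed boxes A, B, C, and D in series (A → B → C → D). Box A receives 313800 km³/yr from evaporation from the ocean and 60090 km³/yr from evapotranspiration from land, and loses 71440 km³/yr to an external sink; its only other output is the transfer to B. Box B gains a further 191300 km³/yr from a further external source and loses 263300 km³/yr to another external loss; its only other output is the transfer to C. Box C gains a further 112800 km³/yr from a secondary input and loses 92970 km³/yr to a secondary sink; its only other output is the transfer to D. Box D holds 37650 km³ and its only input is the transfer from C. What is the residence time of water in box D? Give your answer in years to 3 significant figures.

0.150 yr

Box A: F(A→B) = (313800 + 60090) − 71440 = 302450 km³/yr.
Box B: F(B→C) = (302450 + 191300) − 263300 = 230450 km³/yr.
Box C: F(C→D) = (230450 + 112800) − 92970 = 250280 km³/yr.
Box D throughput = its input = 250280 km³/yr; τ = 37650 / 250280 = 0.1504 yr.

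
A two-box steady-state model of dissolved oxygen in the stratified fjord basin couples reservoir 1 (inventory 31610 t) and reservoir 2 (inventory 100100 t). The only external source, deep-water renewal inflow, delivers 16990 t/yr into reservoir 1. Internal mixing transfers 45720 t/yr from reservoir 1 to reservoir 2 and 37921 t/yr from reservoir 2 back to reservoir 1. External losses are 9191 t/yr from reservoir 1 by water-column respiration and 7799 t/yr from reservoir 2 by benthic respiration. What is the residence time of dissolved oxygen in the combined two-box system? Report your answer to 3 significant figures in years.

Treat the two boxes together as one reservoir: the mixing fluxes between them are internal recycling, so τ = ΣM / Σ(external losses).
M_total = 31610 + 100100 = 131710 t.
ΣF_external_out = 9191 + 7799 = 16990 t/yr.
τ = M_total / ΣF_ext = 131710 / 16990 = 7.752 yr.

7.75 yr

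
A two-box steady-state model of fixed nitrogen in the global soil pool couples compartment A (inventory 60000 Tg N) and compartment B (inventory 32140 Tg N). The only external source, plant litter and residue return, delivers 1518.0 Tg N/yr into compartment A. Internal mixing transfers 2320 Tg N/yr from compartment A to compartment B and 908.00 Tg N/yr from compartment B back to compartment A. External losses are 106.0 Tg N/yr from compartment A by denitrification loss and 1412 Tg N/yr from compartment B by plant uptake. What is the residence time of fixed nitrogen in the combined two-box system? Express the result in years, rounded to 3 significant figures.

Residence time in the combined system uses the total inventory and the total *external* removal — internal exchanges between the two boxes cancel.
M_total = 60000 + 32140 = 92140 Tg N.
ΣF_external_out = 106.0 + 1412 = 1518.0 Tg N/yr.
τ = M_total / ΣF_ext = 92140 / 1518.0 = 60.70 yr.

60.7 yr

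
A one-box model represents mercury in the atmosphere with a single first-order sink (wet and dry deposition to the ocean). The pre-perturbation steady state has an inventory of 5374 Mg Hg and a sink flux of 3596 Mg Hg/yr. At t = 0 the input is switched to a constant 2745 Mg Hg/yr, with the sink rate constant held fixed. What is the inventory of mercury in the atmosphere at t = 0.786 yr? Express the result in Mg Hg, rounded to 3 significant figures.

4850 Mg Hg

Residence time τ = M₀/F₀ = 1.494 yr. The eventual steady state is M_∞ = M₀·(F₁/F₀) = 5374 × 2745/3596 = 4102.2 Mg Hg.
The anomaly ΔM(t) = M(t) − M_∞ decays as ΔM₀·e^(−t/τ) with ΔM₀ = 5374 − 4102.2 = 1272 Mg Hg.
At t = 0.786 yr, e^(−t/τ) = e^(−0.5260) = 0.5910, so ΔM = 751.6 Mg Hg and M = 4102.2 + 751.6 = 4853.8 Mg Hg.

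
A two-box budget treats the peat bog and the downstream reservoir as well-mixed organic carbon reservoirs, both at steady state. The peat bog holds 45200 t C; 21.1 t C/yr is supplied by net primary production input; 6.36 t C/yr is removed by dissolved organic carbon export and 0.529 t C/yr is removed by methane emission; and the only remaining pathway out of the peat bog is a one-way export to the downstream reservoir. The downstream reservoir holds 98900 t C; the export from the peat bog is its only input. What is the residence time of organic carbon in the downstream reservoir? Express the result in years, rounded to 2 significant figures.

7000 yr

Balance the peat bog: ΣF_in = 21.100 t C/yr.
Export to the downstream reservoir = ΣF_in − (6.36 + 0.529) = 14.211 t C/yr.
At steady state the output of the downstream reservoir equals its input, 14.211 t C/yr.
τ = M / F = 98900 / 14.211 = 6959 yr.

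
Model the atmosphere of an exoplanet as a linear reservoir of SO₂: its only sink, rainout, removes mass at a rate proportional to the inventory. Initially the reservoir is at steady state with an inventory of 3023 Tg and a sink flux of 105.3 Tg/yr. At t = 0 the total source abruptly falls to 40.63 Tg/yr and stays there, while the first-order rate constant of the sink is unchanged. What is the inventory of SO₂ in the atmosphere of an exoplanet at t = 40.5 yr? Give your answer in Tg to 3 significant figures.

1620 Tg

τ = M₀/F₀ = 3023/105.3 = 28.71 yr; rate constant k = 1/τ.
New steady state M_∞ = F₁/k = F₁·τ = 40.63 × 28.71 = 1166.4 Tg.
M(t) = M_∞ + (M₀ − M_∞)·e^(−t/τ); t/τ = 40.5/28.71 = 1.411, so e^(−t/τ) = 0.2440.
M(t) = 1166.4 + 1857 × 0.2440 = 1619.4 Tg.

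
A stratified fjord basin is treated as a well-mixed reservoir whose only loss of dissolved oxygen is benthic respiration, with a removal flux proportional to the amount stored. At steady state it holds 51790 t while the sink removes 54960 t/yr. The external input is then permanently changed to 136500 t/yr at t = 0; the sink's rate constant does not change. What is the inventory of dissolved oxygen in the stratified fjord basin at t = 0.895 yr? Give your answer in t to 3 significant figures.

τ = M₀/F₀ = 51790/54960 = 0.9423 yr; rate constant k = 1/τ.
New steady state M_∞ = F₁/k = F₁·τ = 136500 × 0.9423 = 128630 t.
M(t) = M_∞ + (M₀ − M_∞)·e^(−t/τ); t/τ = 0.895/0.9423 = 0.9498, so e^(−t/τ) = 0.3868.
M(t) = 128630 − 76840 × 0.3868 = 98904 t.

98900 t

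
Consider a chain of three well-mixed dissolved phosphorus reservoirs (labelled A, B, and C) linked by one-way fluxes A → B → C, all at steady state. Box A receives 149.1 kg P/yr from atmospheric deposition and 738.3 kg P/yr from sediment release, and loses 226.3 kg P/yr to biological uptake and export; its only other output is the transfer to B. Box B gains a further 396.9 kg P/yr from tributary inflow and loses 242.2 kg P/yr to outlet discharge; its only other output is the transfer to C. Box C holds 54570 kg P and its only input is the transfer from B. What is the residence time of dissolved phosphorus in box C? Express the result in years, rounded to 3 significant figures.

Box A: F(A→B) = (149.1 + 738.3) − 226.3 = 661.10 kg P/yr.
Box B: F(B→C) = (661.10 + 396.9) − 242.2 = 815.80 kg P/yr.
Box C throughput = its input = 815.80 kg P/yr; τ = 54570 / 815.80 = 66.89 yr.

66.9 yr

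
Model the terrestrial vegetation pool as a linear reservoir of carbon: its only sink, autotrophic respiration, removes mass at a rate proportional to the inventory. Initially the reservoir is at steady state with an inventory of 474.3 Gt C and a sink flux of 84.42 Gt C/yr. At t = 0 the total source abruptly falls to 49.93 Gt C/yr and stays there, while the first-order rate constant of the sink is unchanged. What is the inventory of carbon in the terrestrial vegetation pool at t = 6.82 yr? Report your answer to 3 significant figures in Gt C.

τ = M₀/F₀ = 474.3/84.42 = 5.618 yr; rate constant k = 1/τ.
New steady state M_∞ = F₁/k = F₁·τ = 49.93 × 5.618 = 280.52 Gt C.
M(t) = M_∞ + (M₀ − M_∞)·e^(−t/τ); t/τ = 6.82/5.618 = 1.214, so e^(−t/τ) = 0.2970.
M(t) = 280.52 + 193.8 × 0.2970 = 338.08 Gt C.

338 Gt C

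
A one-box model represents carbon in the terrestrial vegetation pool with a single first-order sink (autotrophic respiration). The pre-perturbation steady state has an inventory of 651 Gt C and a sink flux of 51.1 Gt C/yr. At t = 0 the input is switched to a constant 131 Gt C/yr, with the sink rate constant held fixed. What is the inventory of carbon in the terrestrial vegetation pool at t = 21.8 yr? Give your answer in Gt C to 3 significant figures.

Residence time τ = M₀/F₀ = 12.74 yr. The eventual steady state is M_∞ = M₀·(F₁/F₀) = 651 × 131/51.1 = 1668.9 Gt C.
The anomaly ΔM(t) = M(t) − M_∞ decays as ΔM₀·e^(−t/τ) with ΔM₀ = 651 − 1668.9 = −1018 Gt C.
At t = 21.8 yr, e^(−t/τ) = e^(−1.711) = 0.1807, so ΔM = −183.9 Gt C and M = 1668.9 − 183.9 = 1485.0 Gt C.

1490 Gt C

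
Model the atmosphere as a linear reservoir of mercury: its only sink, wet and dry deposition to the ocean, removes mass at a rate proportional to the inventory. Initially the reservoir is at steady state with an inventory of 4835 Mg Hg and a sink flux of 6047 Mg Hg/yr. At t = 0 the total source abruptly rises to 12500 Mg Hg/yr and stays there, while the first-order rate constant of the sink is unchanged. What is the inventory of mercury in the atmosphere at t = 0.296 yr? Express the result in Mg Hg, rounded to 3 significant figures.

Residence time τ = M₀/F₀ = 0.7996 yr. The eventual steady state is M_∞ = M₀·(F₁/F₀) = 4835 × 12500/6047 = 9994.6 Mg Hg.
The anomaly ΔM(t) = M(t) − M_∞ decays as ΔM₀·e^(−t/τ) with ΔM₀ = 4835 − 9994.6 = −5160 Mg Hg.
At t = 0.296 yr, e^(−t/τ) = e^(−0.3702) = 0.6906, so ΔM = −3563 Mg Hg and M = 9994.6 − 3563 = 6431.4 Mg Hg.

6430 Mg Hg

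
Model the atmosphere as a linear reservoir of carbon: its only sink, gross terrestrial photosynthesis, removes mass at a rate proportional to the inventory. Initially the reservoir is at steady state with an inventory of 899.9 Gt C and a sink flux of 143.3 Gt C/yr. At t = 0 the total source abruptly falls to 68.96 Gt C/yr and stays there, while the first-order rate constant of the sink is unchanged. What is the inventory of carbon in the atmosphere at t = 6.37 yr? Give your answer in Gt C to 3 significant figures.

602 Gt C

The sink rate constant is k = F₀/M₀ = 143.3/899.9 = 0.1592 yr⁻¹.
Solving dM/dt = F₁ − kM with M(0) = M₀ gives M(t) = F₁/k + (M₀ − F₁/k)·e^(−kt).
F₁/k = 68.96/0.1592 = 433.06 Gt C; kt = 0.1592 × 6.37 = 1.014, e^(−kt) = 0.3626.
M(6.37) = 433.06 + (899.9 − 433.06) × 0.3626 = 433.06 + 169.3 = 602.35 Gt C.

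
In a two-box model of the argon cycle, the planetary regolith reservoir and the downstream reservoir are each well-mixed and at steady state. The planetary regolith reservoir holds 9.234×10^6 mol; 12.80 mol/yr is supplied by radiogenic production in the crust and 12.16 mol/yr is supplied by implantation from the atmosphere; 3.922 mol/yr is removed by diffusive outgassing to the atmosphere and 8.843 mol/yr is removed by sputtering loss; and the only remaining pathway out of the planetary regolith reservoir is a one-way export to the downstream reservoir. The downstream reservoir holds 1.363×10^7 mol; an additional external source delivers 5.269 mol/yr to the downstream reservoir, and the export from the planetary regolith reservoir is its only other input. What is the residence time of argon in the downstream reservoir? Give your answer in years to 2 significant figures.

Balance the planetary regolith reservoir: ΣF_in = 12.80 + 12.16 = 24.960 mol/yr.
Export to the downstream reservoir = ΣF_in − (3.922 + 8.843) = 12.195 mol/yr.
Total input to the downstream reservoir = 12.195 + 5.269 = 17.464 mol/yr; at steady state this equals its total output.
τ = M / F = 1.363×10^7 / 17.464 = 780500 yr.

780000 yr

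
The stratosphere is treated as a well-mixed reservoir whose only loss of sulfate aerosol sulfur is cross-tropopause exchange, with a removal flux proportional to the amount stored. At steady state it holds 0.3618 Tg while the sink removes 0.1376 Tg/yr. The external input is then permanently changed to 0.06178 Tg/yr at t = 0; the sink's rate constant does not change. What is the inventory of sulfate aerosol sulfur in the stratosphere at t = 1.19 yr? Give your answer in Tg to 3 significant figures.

Residence time τ = M₀/F₀ = 2.629 yr. The eventual steady state is M_∞ = M₀·(F₁/F₀) = 0.3618 × 0.06178/0.1376 = 0.16244 Tg.
The anomaly ΔM(t) = M(t) − M_∞ decays as ΔM₀·e^(−t/τ) with ΔM₀ = 0.3618 − 0.16244 = 0.1994 Tg.
At t = 1.19 yr, e^(−t/τ) = e^(−0.4526) = 0.6360, so ΔM = 0.1268 Tg and M = 0.16244 + 0.1268 = 0.28923 Tg.

0.289 Tg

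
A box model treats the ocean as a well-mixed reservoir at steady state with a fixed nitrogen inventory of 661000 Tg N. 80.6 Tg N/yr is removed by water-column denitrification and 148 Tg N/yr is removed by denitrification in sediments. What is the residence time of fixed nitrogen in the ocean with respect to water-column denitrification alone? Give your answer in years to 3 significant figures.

Residence time with respect to a single sink: τ = M / F_sink.
τ = 661000 / 80.6 = 8201 yr.

8200 yr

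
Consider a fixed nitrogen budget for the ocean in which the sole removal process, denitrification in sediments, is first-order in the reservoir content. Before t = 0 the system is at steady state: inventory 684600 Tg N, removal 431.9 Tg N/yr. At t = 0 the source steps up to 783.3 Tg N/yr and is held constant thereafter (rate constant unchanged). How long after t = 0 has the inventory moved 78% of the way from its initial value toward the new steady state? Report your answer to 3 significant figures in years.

2400 yr

τ = M₀/F₀ = 684600/431.9 = 1585 yr.
The remaining gap fraction is e^(−t/τ); 78% covered ⇒ e^(−t/τ) = 0.220.
t = −τ ln(0.220) = 1585 × 1.514 = 2400 yr.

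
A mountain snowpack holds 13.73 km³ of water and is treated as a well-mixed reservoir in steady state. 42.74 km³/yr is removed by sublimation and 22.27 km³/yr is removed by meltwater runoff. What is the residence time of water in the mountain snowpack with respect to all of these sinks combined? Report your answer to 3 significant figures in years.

0.211 yr

Total removal flux = 42.74 + 22.27 = 65.010 km³/yr.
τ = M / ΣF_out = 13.73 / 65.010 = 0.2112 yr.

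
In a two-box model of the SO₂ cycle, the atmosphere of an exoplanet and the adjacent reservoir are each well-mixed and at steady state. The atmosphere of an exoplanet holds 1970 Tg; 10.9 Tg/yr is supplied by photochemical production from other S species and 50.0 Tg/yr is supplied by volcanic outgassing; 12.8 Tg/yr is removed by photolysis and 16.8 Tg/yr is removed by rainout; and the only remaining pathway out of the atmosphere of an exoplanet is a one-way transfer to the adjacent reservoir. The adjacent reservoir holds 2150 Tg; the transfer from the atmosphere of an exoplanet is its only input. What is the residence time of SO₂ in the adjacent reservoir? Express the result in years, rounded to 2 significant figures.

Balance the atmosphere of an exoplanet: ΣF_in = 10.9 + 50.0 = 60.900 Tg/yr.
Transfer to the adjacent reservoir = ΣF_in − (12.8 + 16.8) = 31.300 Tg/yr.
At steady state the output of the adjacent reservoir equals its input, 31.300 Tg/yr.
τ = M / F = 2150 / 31.300 = 68.69 yr.

69 yr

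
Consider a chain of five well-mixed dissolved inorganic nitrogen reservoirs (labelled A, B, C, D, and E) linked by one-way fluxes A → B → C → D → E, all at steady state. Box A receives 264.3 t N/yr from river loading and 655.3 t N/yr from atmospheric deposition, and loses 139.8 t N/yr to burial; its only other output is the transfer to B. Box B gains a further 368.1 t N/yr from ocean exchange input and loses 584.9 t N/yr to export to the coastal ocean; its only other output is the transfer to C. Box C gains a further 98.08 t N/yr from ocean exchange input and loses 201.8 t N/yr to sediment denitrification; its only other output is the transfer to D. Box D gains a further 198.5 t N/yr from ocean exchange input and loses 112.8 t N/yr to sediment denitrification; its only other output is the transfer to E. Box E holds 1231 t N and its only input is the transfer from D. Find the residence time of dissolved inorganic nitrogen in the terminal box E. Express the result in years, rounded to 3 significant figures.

2.26 yr

Box A: F(A→B) = (264.3 + 655.3) − 139.8 = 779.80 t N/yr.
Box B: F(B→C) = (779.80 + 368.1) − 584.9 = 563.00 t N/yr.
Box C: F(C→D) = (563.00 + 98.08) − 201.8 = 459.28 t N/yr.
Box D: F(D→E) = (459.28 + 198.5) − 112.8 = 544.98 t N/yr.
Box E throughput = its input = 544.98 t N/yr; τ = 1231 / 544.98 = 2.259 yr.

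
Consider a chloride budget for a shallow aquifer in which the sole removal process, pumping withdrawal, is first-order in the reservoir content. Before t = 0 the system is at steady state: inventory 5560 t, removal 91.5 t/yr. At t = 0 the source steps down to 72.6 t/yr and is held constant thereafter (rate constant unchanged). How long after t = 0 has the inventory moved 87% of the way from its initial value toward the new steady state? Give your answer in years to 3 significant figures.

124 yr

τ = M₀/F₀ = 5560/91.5 = 60.77 yr.
The remaining gap fraction is e^(−t/τ); 87% covered ⇒ e^(−t/τ) = 0.130.
t = −τ ln(0.130) = 60.77 × 2.040 = 124.0 yr.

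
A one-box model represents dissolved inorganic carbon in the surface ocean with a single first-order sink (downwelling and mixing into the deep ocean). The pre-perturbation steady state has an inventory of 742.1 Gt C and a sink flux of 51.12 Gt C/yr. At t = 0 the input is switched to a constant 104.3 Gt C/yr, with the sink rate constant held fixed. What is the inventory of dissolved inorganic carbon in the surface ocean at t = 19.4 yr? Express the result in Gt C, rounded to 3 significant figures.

1310 Gt C

The sink rate constant is k = F₀/M₀ = 51.12/742.1 = 0.06889 yr⁻¹.
Solving dM/dt = F₁ − kM with M(0) = M₀ gives M(t) = F₁/k + (M₀ − F₁/k)·e^(−kt).
F₁/k = 104.3/0.06889 = 1514.1 Gt C; kt = 0.06889 × 19.4 = 1.336, e^(−kt) = 0.2628.
M(19.4) = 1514.1 + (742.1 − 1514.1) × 0.2628 = 1514.1 − 202.9 = 1311.2 Gt C.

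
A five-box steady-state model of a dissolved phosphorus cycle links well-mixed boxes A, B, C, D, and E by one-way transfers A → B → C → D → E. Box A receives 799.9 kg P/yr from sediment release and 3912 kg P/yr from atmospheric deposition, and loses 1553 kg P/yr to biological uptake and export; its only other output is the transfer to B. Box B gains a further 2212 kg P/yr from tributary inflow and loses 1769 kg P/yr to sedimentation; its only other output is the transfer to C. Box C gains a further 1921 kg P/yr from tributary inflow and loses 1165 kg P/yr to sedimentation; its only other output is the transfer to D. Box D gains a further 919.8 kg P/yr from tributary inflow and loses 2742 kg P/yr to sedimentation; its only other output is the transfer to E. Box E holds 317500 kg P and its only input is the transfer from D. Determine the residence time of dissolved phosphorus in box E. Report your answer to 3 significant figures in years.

Box A: F(A→B) = (799.9 + 3912) − 1553 = 3158.9 kg P/yr.
Box B: F(B→C) = (3158.9 + 2212) − 1769 = 3601.9 kg P/yr.
Box C: F(C→D) = (3601.9 + 1921) − 1165 = 4357.9 kg P/yr.
Box D: F(D→E) = (4357.9 + 919.8) − 2742 = 2535.7 kg P/yr.
Box E throughput = its input = 2535.7 kg P/yr; τ = 317500 / 2535.7 = 125.2 yr.

125 yr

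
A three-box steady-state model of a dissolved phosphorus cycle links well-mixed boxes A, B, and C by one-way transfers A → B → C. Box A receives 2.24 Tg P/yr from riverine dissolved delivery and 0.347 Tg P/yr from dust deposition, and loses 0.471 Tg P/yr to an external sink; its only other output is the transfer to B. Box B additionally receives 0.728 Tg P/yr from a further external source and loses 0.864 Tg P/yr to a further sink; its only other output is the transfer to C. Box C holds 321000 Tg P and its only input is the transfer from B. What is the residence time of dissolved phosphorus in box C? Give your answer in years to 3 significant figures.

Box A: F(A→B) = (2.24 + 0.347) − 0.471 = 2.1160 Tg P/yr.
Box B: F(B→C) = (2.1160 + 0.728) − 0.864 = 1.9800 Tg P/yr.
Box C throughput = its input = 1.9800 Tg P/yr; τ = 321000 / 1.9800 = 162100 yr.

162000 yr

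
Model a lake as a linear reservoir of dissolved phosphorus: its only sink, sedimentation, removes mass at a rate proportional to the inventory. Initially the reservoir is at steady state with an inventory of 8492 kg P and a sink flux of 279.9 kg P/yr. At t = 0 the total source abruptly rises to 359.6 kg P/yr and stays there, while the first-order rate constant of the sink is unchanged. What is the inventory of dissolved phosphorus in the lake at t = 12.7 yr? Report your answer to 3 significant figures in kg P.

9320 kg P

The sink rate constant is k = F₀/M₀ = 279.9/8492 = 0.03296 yr⁻¹.
Solving dM/dt = F₁ − kM with M(0) = M₀ gives M(t) = F₁/k + (M₀ − F₁/k)·e^(−kt).
F₁/k = 359.6/0.03296 = 10910 kg P; kt = 0.03296 × 12.7 = 0.4186, e^(−kt) = 0.6580.
M(12.7) = 10910 + (8492 − 10910) × 0.6580 = 10910 − 1591 = 9319.0 kg P.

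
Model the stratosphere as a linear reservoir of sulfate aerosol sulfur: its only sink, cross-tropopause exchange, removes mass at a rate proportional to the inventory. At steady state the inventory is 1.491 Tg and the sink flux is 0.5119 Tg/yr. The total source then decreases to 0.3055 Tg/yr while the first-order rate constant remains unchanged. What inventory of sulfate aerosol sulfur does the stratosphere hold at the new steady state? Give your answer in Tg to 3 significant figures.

Rate constant k = F/M = 0.5119 / 1.491 = 0.3433 yr⁻¹.
At the new steady state, source = k·M_new ⇒ M_new = 0.3055 / 0.3433 = 0.8898 Tg.
(Equivalently M_new = M × F_new/F_old = 1.491 × 0.3055/0.5119.)

0.890 Tg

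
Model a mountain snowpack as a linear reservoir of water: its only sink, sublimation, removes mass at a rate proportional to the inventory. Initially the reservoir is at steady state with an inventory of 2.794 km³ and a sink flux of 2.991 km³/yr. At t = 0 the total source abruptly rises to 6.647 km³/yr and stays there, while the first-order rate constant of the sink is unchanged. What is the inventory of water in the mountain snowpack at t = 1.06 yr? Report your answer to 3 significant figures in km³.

Residence time τ = M₀/F₀ = 0.9341 yr. The eventual steady state is M_∞ = M₀·(F₁/F₀) = 2.794 × 6.647/2.991 = 6.2092 km³.
The anomaly ΔM(t) = M(t) − M_∞ decays as ΔM₀·e^(−t/τ) with ΔM₀ = 2.794 − 6.2092 = −3.415 km³.
At t = 1.06 yr, e^(−t/τ) = e^(−1.135) = 0.3215, so ΔM = −1.098 km³ and M = 6.2092 − 1.098 = 5.1112 km³.

5.11 km³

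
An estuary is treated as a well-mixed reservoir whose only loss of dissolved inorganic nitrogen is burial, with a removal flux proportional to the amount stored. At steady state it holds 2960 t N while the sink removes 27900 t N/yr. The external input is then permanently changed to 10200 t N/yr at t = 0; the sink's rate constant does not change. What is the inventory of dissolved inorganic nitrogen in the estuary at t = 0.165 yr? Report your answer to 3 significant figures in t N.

1480 t N

The sink rate constant is k = F₀/M₀ = 27900/2960 = 9.426 yr⁻¹.
Solving dM/dt = F₁ − kM with M(0) = M₀ gives M(t) = F₁/k + (M₀ − F₁/k)·e^(−kt).
F₁/k = 10200/9.426 = 1082.2 t N; kt = 9.426 × 0.165 = 1.555, e^(−kt) = 0.2111.
M(0.165) = 1082.2 + (2960 − 1082.2) × 0.2111 = 1082.2 + 396.5 = 1478.6 t N.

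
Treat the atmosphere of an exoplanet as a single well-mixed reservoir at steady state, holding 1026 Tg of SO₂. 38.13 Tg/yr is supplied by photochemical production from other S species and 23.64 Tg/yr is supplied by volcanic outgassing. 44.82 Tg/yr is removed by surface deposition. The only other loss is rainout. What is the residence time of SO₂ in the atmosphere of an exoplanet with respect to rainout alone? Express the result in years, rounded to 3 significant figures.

60.5 yr

At steady state ΣF_in = ΣF_out.
ΣF_in = 38.13 + 23.64 = 61.770 Tg/yr.
Rainout flux = ΣF_in − (44.82) = 61.770 − 44.82 = 16.95 Tg/yr.
τ = M / F = 1026 / 16.95 = 60.53 yr.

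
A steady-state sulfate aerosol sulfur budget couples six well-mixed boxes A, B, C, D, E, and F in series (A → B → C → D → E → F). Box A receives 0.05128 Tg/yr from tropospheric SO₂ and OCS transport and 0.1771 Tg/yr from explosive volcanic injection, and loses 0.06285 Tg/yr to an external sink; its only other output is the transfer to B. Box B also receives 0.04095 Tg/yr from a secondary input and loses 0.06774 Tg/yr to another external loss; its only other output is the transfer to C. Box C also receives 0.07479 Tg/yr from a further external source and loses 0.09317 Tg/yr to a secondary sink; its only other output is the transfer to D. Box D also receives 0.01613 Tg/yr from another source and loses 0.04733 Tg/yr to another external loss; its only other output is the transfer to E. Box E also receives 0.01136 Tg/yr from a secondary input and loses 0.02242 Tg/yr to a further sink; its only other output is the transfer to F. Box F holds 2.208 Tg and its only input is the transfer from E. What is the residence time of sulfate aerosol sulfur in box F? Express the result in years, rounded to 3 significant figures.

Box A: F(A→B) = (0.05128 + 0.1771) − 0.06285 = 0.16553 Tg/yr.
Box B: F(B→C) = (0.16553 + 0.04095) − 0.06774 = 0.13874 Tg/yr.
Box C: F(C→D) = (0.13874 + 0.07479) − 0.09317 = 0.12036 Tg/yr.
Box D: F(D→E) = (0.12036 + 0.01613) − 0.04733 = 0.089160 Tg/yr.
Box E: F(E→F) = (0.089160 + 0.01136) − 0.02242 = 0.078100 Tg/yr.
Box F throughput = its input = 0.078100 Tg/yr; τ = 2.208 / 0.078100 = 28.27 yr.

28.3 yr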